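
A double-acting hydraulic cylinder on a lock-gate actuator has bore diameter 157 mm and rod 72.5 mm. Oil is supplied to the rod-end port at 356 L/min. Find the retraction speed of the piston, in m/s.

v ≈ 0.390 m/s

Rod-side annular area A_ann = π/4 × (157² − 72.5²) = 15230 mm^2
Flow into the rod-end port fills the annular volume.
v = Q / A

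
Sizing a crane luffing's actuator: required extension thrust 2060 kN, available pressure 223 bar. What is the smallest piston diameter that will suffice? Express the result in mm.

D ≈ 343 mm

Extension force acts on the full piston face: F = P × (π/4)D².
D = √(4F / (πP)) = √(4 × 2060 kN / (π × 223 bar))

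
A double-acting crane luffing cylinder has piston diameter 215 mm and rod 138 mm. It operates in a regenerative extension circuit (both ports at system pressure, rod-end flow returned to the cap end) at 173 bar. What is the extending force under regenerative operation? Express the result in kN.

F ≈ 259 kN

With equal pressure on both faces, forces on the annular region cancel; the net push is pressure × rod cross-section.
Rod cross-section A_rod = π/4 × (138 mm)² = 14960 mm^2
F = P × A_rod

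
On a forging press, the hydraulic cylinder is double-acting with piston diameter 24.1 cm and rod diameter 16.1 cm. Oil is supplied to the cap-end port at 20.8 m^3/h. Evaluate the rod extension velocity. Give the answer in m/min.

v ≈ 7.60 m/min

Cap-side area A_cap = π/4 × (24.1 cm)² = 456.2 cm^2
v = Q / A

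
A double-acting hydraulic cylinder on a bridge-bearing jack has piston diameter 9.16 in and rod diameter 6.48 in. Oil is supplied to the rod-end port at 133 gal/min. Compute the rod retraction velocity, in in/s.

v ≈ 15.6 in/s

Rod-side annular area A_ann = π/4 × (9.16² − 6.48²) = 32.92 in^2
Flow into the rod-end port fills the annular volume.
v = Q / A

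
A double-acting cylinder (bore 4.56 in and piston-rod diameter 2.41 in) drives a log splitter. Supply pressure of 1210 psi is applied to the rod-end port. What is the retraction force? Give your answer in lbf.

Rod-side annular area A_ann = π/4 × (4.56² − 2.41²) = 11.77 in^2
On retraction the pressure acts on the annular area (bore minus rod).
F = P × A_ann

F ≈ 14200 lbf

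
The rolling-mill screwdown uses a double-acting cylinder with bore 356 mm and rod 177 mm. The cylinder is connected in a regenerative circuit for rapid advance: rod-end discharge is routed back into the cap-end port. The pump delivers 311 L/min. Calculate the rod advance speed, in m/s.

v ≈ 0.211 m/s

In regeneration the rod-end outflow joins the pump flow into the cap end, so the net volume the pump must supply per unit advance equals the rod cross-section area.
Rod cross-section A_rod = π/4 × (177 mm)² = 24610 mm^2
v = Q_pump / A_rod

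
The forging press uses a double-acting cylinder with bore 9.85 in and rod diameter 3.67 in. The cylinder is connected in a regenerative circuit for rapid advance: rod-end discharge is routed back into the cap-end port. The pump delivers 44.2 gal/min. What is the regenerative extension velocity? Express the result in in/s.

In regeneration the rod-end outflow joins the pump flow into the cap end, so the net volume the pump must supply per unit advance equals the rod cross-section area.
Rod cross-section A_rod = π/4 × (3.67 in)² = 10.58 in^2
v = Q_pump / A_rod

v ≈ 16.1 in/s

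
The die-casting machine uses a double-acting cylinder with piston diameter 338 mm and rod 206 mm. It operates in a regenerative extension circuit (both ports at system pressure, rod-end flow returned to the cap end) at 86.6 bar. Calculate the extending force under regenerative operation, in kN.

F ≈ 289 kN

With equal pressure on both faces, forces on the annular region cancel; the net push is pressure × rod cross-section.
Rod cross-section A_rod = π/4 × (206 mm)² = 33330 mm^2
F = P × A_rod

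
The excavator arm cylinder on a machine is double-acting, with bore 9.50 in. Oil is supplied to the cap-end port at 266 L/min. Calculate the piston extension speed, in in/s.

Cap-side area A_cap = π/4 × (9.50 in)² = 70.88 in^2
v = Q / A

v ≈ 3.82 in/s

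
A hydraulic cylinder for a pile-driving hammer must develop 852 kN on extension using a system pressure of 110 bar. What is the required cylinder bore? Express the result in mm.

Extension force acts on the full piston face: F = P × (π/4)D².
D = √(4F / (πP)) = √(4 × 852 kN / (π × 110 bar))

D ≈ 314 mm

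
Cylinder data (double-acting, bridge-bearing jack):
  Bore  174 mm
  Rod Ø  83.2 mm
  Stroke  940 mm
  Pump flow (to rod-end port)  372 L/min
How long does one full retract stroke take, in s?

Rod-side annular area A_ann = π/4 × (174² − 83.2²) = 18340 mm^2
Swept volume V = A × L; t = V / Q = A·L / Q

t ≈ 2.78 s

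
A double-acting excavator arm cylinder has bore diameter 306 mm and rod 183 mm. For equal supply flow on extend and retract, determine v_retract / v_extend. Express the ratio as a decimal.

v_ret/v_ext ≈ 1.56

Cap-side area A_cap = π/4 × (306 mm)² = 73540 mm^2
Rod-side annular area A_ann = π/4 × (306² − 183²) = 47240 mm^2
For equal Q, v ∝ 1/A, so v_ret/v_ext = A_cap/A_ann.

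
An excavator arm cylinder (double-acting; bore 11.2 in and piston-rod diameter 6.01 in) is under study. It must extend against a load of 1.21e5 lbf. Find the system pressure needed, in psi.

P ≈ 1230 psi

Cap-side area A_cap = π/4 × (11.2 in)² = 98.52 in^2
P = F / A = 1.21e5 lbf / A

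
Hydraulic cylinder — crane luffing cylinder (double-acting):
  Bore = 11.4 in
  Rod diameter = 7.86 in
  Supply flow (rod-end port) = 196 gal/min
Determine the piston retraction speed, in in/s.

Rod-side annular area A_ann = π/4 × (11.4² − 7.86²) = 53.55 in^2
Flow into the rod-end port fills the annular volume.
v = Q / A

v ≈ 14.1 in/s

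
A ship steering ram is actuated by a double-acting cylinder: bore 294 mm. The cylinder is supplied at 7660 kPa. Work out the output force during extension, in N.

F ≈ 5.20e5 N

Cap-side area A_cap = π/4 × (294 mm)² = 67890 mm^2
F = P × A_cap = 7660 kPa × A_cap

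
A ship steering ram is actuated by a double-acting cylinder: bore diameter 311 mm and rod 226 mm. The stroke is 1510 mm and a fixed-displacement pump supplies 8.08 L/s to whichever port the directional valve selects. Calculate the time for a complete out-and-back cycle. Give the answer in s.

t ≈ 20.9 s

Cap-side area A_cap = π/4 × (311 mm)² = 75960 mm^2
Rod-side annular area A_ann = π/4 × (311² − 226²) = 35850 mm^2
t_ext = A_cap·L/Q = 14.20 s
t_ret = A_ann·L/Q = 6.700 s
t_cycle = t_ext + t_ret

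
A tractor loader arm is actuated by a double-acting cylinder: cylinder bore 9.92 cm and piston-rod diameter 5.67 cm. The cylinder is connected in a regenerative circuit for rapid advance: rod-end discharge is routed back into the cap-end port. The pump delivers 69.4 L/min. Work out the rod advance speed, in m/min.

In regeneration the rod-end outflow joins the pump flow into the cap end, so the net volume the pump must supply per unit advance equals the rod cross-section area.
Rod cross-section A_rod = π/4 × (5.67 cm)² = 25.25 cm^2
v = Q_pump / A_rod

v ≈ 27.5 m/min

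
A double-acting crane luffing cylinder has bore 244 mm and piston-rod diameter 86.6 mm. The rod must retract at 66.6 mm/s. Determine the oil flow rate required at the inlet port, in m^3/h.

Q ≈ 9.80 m^3/h

Rod-side annular area A_ann = π/4 × (244² − 86.6²) = 40870 mm^2
Q = A × v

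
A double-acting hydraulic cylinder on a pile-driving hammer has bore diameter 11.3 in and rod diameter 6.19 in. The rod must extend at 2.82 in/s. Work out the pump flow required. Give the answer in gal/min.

Q ≈ 73.5 gal/min

Cap-side area A_cap = π/4 × (11.3 in)² = 100.3 in^2
Q = A × v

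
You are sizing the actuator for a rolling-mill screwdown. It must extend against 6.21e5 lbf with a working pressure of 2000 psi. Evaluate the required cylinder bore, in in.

Extension force acts on the full piston face: F = P × (π/4)D².
D = √(4F / (πP)) = √(4 × 6.21e5 lbf / (π × 2000 psi))

D ≈ 19.9 in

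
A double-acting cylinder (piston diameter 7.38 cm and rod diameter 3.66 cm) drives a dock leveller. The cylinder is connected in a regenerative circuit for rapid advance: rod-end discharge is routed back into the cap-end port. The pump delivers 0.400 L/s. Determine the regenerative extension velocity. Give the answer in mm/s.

v ≈ 380 mm/s

In regeneration the rod-end outflow joins the pump flow into the cap end, so the net volume the pump must supply per unit advance equals the rod cross-section area.
Rod cross-section A_rod = π/4 × (3.66 cm)² = 10.52 cm^2
v = Q_pump / A_rod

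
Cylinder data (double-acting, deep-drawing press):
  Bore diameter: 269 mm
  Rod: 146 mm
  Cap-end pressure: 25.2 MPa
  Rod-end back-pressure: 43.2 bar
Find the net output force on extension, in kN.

F ≈ 1260 kN

Cap-side area A_cap = π/4 × (269 mm)² = 56830 mm^2
Rod-side annular area A_ann = π/4 × (269² − 146²) = 40090 mm^2
Net thrust = P_cap·A_cap − P_rod·A_ann = 1432 kN − 173.2 kN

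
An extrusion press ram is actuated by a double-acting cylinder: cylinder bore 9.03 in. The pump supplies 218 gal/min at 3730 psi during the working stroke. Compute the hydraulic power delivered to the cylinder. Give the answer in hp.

W ≈ 474 hp

Hydraulic power = P × Q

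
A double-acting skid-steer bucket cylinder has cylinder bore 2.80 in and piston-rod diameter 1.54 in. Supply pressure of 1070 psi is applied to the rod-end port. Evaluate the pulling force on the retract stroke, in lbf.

Rod-side annular area A_ann = π/4 × (2.80² − 1.54²) = 4.295 in^2
On retraction the pressure acts on the annular area (bore minus rod).
F = P × A_ann

F ≈ 4600 lbf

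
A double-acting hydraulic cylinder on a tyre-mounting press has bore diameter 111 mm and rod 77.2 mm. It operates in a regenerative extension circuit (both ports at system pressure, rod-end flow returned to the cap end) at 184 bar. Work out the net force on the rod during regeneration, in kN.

F ≈ 86.1 kN

With equal pressure on both faces, forces on the annular region cancel; the net push is pressure × rod cross-section.
Rod cross-section A_rod = π/4 × (77.2 mm)² = 4681 mm^2
F = P × A_rod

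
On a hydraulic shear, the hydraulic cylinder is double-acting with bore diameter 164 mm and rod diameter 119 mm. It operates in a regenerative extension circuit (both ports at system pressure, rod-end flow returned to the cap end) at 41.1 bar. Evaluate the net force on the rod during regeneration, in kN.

F ≈ 45.7 kN

With equal pressure on both faces, forces on the annular region cancel; the net push is pressure × rod cross-section.
Rod cross-section A_rod = π/4 × (119 mm)² = 11120 mm^2
F = P × A_rod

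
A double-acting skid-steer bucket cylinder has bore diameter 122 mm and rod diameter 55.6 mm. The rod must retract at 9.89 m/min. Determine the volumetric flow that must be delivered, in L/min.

Q ≈ 91.6 L/min

Rod-side annular area A_ann = π/4 × (122² − 55.6²) = 9262 mm^2
Q = A × v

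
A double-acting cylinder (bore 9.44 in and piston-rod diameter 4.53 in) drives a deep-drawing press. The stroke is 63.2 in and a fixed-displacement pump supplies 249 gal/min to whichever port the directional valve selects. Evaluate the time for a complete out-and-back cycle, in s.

Cap-side area A_cap = π/4 × (9.44 in)² = 69.99 in^2
Rod-side annular area A_ann = π/4 × (9.44² − 4.53²) = 53.87 in^2
t_ext = A_cap·L/Q = 4.614 s
t_ret = A_ann·L/Q = 3.552 s
t_cycle = t_ext + t_ret

t ≈ 8.17 s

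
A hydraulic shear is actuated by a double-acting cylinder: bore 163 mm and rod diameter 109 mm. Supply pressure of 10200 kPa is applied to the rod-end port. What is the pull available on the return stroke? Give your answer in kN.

F ≈ 118 kN

Rod-side annular area A_ann = π/4 × (163² − 109²) = 11540 mm^2
On retraction the pressure acts on the annular area (bore minus rod).
F = P × A_ann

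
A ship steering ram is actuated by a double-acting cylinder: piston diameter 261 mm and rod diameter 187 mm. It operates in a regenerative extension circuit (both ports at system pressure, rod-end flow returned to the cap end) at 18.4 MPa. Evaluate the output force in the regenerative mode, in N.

F ≈ 5.05e5 N

With equal pressure on both faces, forces on the annular region cancel; the net push is pressure × rod cross-section.
Rod cross-section A_rod = π/4 × (187 mm)² = 27460 mm^2
F = P × A_rod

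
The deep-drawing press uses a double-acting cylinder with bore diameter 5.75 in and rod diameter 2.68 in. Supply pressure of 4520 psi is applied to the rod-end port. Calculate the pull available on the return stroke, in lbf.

F ≈ 91900 lbf

Rod-side annular area A_ann = π/4 × (5.75² − 2.68²) = 20.33 in^2
On retraction the pressure acts on the annular area (bore minus rod).
F = P × A_ann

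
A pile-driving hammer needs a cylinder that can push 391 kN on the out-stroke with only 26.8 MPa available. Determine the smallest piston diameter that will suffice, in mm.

Extension force acts on the full piston face: F = P × (π/4)D².
D = √(4F / (πP)) = √(4 × 391 kN / (π × 26.8 MPa))

D ≈ 136 mm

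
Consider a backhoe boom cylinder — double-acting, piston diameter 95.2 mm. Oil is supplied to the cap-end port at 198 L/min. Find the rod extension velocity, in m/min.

v ≈ 27.8 m/min

Cap-side area A_cap = π/4 × (95.2 mm)² = 7118 mm^2
v = Q / A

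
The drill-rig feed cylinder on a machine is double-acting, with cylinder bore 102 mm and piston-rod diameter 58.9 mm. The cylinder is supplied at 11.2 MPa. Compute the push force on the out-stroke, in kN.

Cap-side area A_cap = π/4 × (102 mm)² = 8171 mm^2
F = P × A_cap = 11.2 MPa × A_cap

F ≈ 91.5 kN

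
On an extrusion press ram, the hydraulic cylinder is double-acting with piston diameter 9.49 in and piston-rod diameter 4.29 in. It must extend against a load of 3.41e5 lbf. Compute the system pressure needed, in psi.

Cap-side area A_cap = π/4 × (9.49 in)² = 70.73 in^2
P = F / A = 3.41e5 lbf / A

P ≈ 4820 psi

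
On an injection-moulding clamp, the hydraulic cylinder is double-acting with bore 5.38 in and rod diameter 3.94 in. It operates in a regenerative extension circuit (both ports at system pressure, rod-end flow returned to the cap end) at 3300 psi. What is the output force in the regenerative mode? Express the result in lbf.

With equal pressure on both faces, forces on the annular region cancel; the net push is pressure × rod cross-section.
Rod cross-section A_rod = π/4 × (3.94 in)² = 12.19 in^2
F = P × A_rod

F ≈ 40200 lbf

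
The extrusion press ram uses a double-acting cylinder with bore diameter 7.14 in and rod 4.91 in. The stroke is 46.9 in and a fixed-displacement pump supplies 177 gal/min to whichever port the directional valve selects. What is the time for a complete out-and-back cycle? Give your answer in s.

Cap-side area A_cap = π/4 × (7.14 in)² = 40.04 in^2
Rod-side annular area A_ann = π/4 × (7.14² − 4.91²) = 21.10 in^2
t_ext = A_cap·L/Q = 2.756 s
t_ret = A_ann·L/Q = 1.453 s
t_cycle = t_ext + t_ret

t ≈ 4.21 s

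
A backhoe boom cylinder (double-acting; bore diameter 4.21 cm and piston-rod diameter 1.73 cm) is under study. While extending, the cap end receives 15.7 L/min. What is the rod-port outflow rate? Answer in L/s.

Q_out ≈ 0.217 L/s

Cap-side area A_cap = π/4 × (4.21 cm)² = 13.92 cm^2
Rod-side annular area A_ann = π/4 × (4.21² − 1.73²) = 11.57 cm^2
Piston speed v = Q_in/A_cap; rod-end outflow Q_out = v × A_ann = Q_in × A_ann/A_cap.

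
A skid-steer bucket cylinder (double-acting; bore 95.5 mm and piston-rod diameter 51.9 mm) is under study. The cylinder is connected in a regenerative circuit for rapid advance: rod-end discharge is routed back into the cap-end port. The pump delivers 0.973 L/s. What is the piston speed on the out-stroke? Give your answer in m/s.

In regeneration the rod-end outflow joins the pump flow into the cap end, so the net volume the pump must supply per unit advance equals the rod cross-section area.
Rod cross-section A_rod = π/4 × (51.9 mm)² = 2116 mm^2
v = Q_pump / A_rod

v ≈ 0.460 m/s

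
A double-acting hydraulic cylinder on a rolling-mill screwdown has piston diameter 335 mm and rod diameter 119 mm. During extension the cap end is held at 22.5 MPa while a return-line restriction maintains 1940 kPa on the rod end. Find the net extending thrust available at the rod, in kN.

Cap-side area A_cap = π/4 × (335 mm)² = 88140 mm^2
Rod-side annular area A_ann = π/4 × (335² − 119²) = 77020 mm^2
Net thrust = P_cap·A_cap − P_rod·A_ann = 1983 kN − 149.4 kN

F ≈ 1830 kN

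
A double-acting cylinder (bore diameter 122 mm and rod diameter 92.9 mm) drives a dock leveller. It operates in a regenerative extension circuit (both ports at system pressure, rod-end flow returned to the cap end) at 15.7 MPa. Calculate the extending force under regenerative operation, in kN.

With equal pressure on both faces, forces on the annular region cancel; the net push is pressure × rod cross-section.
Rod cross-section A_rod = π/4 × (92.9 mm)² = 6778 mm^2
F = P × A_rod

F ≈ 106 kN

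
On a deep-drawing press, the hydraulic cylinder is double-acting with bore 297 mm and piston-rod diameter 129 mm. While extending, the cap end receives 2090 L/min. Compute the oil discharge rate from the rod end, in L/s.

Q_out ≈ 28.3 L/s

Cap-side area A_cap = π/4 × (297 mm)² = 69280 mm^2
Rod-side annular area A_ann = π/4 × (297² − 129²) = 56210 mm^2
Piston speed v = Q_in/A_cap; rod-end outflow Q_out = v × A_ann = Q_in × A_ann/A_cap.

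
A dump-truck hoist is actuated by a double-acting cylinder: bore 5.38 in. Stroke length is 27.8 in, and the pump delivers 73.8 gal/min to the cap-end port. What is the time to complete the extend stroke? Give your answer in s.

Cap-side area A_cap = π/4 × (5.38 in)² = 22.73 in^2
Swept volume V = A × L; t = V / Q = A·L / Q

t ≈ 2.22 s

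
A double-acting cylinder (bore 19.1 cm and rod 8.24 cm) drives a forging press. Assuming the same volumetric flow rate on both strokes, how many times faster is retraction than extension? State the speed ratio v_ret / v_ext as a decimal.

Cap-side area A_cap = π/4 × (19.1 cm)² = 286.5 cm^2
Rod-side annular area A_ann = π/4 × (19.1² − 8.24²) = 233.2 cm^2
For equal Q, v ∝ 1/A, so v_ret/v_ext = A_cap/A_ann.

v_ret/v_ext ≈ 1.23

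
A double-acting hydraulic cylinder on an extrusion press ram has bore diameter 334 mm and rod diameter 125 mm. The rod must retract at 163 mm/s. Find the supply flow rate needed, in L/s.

Rod-side annular area A_ann = π/4 × (334² − 125²) = 75340 mm^2
Q = A × v

Q ≈ 12.3 L/s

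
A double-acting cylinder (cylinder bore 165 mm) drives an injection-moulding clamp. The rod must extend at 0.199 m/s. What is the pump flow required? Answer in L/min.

Cap-side area A_cap = π/4 × (165 mm)² = 21380 mm^2
Q = A × v

Q ≈ 255 L/min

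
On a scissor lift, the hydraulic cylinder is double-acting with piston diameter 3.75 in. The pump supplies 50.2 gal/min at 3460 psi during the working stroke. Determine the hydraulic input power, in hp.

Hydraulic power = P × Q

W ≈ 101 hp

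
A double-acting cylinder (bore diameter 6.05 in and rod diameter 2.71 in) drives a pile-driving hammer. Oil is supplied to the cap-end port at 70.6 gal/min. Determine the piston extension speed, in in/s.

v ≈ 9.46 in/s

Cap-side area A_cap = π/4 × (6.05 in)² = 28.75 in^2
v = Q / A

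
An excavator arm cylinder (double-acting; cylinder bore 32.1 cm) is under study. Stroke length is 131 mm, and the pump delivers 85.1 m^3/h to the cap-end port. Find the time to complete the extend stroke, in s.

Cap-side area A_cap = π/4 × (32.1 cm)² = 809.3 cm^2
Swept volume V = A × L; t = V / Q = A·L / Q

t ≈ 0.448 s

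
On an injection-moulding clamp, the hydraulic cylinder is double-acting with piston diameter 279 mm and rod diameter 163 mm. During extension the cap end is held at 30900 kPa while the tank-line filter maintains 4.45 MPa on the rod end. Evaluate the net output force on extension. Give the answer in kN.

Cap-side area A_cap = π/4 × (279 mm)² = 61140 mm^2
Rod-side annular area A_ann = π/4 × (279² − 163²) = 40270 mm^2
Net thrust = P_cap·A_cap − P_rod·A_ann = 1889 kN − 179.2 kN

F ≈ 1710 kN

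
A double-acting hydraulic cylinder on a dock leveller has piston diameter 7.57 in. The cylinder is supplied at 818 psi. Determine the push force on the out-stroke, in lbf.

F ≈ 36800 lbf

Cap-side area A_cap = π/4 × (7.57 in)² = 45.01 in^2
F = P × A_cap = 818 psi × A_cap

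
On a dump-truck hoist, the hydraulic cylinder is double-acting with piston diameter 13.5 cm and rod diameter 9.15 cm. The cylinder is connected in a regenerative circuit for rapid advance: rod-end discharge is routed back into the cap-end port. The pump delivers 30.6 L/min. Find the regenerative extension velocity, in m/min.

v ≈ 4.65 m/min

In regeneration the rod-end outflow joins the pump flow into the cap end, so the net volume the pump must supply per unit advance equals the rod cross-section area.
Rod cross-section A_rod = π/4 × (9.15 cm)² = 65.76 cm^2
v = Q_pump / A_rod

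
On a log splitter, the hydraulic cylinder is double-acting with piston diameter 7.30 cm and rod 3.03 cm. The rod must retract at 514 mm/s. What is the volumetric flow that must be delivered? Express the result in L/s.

Q ≈ 1.78 L/s

Rod-side annular area A_ann = π/4 × (7.30² − 3.03²) = 34.64 cm^2
Q = A × v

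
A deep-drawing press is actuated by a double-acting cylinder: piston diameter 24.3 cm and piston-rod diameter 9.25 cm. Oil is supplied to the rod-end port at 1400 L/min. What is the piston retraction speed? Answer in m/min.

v ≈ 35.3 m/min

Rod-side annular area A_ann = π/4 × (24.3² − 9.25²) = 396.6 cm^2
Flow into the rod-end port fills the annular volume.
v = Q / A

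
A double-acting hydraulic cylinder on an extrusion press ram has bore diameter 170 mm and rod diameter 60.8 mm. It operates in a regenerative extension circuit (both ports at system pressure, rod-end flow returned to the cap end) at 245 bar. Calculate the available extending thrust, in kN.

With equal pressure on both faces, forces on the annular region cancel; the net push is pressure × rod cross-section.
Rod cross-section A_rod = π/4 × (60.8 mm)² = 2903 mm^2
F = P × A_rod

F ≈ 71.1 kN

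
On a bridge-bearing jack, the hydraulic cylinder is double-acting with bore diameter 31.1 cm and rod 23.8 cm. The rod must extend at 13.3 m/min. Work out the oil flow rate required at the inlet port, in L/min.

Q ≈ 1010 L/min

Cap-side area A_cap = π/4 × (31.1 cm)² = 759.6 cm^2
Q = A × v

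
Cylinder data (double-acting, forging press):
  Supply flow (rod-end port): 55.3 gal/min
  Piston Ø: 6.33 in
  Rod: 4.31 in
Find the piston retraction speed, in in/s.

Rod-side annular area A_ann = π/4 × (6.33² − 4.31²) = 16.88 in^2
Flow into the rod-end port fills the annular volume.
v = Q / A

v ≈ 12.6 in/s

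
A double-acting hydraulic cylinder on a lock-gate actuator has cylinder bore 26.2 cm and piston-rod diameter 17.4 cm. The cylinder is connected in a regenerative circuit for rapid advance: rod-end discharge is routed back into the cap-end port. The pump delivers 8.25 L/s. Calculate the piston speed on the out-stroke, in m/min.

In regeneration the rod-end outflow joins the pump flow into the cap end, so the net volume the pump must supply per unit advance equals the rod cross-section area.
Rod cross-section A_rod = π/4 × (17.4 cm)² = 237.8 cm^2
v = Q_pump / A_rod

v ≈ 20.8 m/min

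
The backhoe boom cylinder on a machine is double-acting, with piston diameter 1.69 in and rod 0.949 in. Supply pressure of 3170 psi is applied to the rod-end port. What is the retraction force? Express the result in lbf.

Rod-side annular area A_ann = π/4 × (1.69² − 0.949²) = 1.536 in^2
On retraction the pressure acts on the annular area (bore minus rod).
F = P × A_ann

F ≈ 4870 lbf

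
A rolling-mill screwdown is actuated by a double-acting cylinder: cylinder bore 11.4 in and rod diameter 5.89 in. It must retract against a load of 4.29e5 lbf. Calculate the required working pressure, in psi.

P ≈ 5730 psi

Rod-side annular area A_ann = π/4 × (11.4² − 5.89²) = 74.82 in^2
Retraction: pressure acts on the annular area.
P = F / A = 4.29e5 lbf / A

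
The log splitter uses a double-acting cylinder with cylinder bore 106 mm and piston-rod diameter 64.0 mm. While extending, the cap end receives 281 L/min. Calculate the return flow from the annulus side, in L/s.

Cap-side area A_cap = π/4 × (106 mm)² = 8825 mm^2
Rod-side annular area A_ann = π/4 × (106² − 64.0²) = 5608 mm^2
Piston speed v = Q_in/A_cap; rod-end outflow Q_out = v × A_ann = Q_in × A_ann/A_cap.

Q_out ≈ 2.98 L/s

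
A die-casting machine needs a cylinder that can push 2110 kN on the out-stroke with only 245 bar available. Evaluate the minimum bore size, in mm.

Extension force acts on the full piston face: F = P × (π/4)D².
D = √(4F / (πP)) = √(4 × 2110 kN / (π × 245 bar))

D ≈ 331 mm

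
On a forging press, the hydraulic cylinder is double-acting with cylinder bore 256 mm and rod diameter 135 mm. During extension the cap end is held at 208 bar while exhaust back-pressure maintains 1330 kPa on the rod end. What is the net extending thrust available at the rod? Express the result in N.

Cap-side area A_cap = π/4 × (256 mm)² = 51470 mm^2
Rod-side annular area A_ann = π/4 × (256² − 135²) = 37160 mm^2
Net thrust = P_cap·A_cap − P_rod·A_ann = 1.071e6 N − 49420 N

F ≈ 1.02e6 N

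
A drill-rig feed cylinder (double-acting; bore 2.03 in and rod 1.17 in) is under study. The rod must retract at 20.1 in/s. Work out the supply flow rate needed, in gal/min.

Rod-side annular area A_ann = π/4 × (2.03² − 1.17²) = 2.161 in^2
Q = A × v

Q ≈ 11.3 gal/min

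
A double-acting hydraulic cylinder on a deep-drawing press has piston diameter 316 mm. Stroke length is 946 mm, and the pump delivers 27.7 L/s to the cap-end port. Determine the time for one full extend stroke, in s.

Cap-side area A_cap = π/4 × (316 mm)² = 78430 mm^2
Swept volume V = A × L; t = V / Q = A·L / Q

t ≈ 2.68 s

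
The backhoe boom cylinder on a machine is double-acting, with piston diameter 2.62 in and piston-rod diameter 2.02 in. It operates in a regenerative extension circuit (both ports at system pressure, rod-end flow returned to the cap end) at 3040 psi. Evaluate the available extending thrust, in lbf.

F ≈ 9740 lbf

With equal pressure on both faces, forces on the annular region cancel; the net push is pressure × rod cross-section.
Rod cross-section A_rod = π/4 × (2.02 in)² = 3.205 in^2
F = P × A_rod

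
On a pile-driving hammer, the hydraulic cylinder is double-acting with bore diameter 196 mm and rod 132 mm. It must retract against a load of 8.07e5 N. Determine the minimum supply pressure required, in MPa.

Rod-side annular area A_ann = π/4 × (196² − 132²) = 16490 mm^2
Retraction: pressure acts on the annular area.
P = F / A = 8.07e5 N / A

P ≈ 48.9 MPa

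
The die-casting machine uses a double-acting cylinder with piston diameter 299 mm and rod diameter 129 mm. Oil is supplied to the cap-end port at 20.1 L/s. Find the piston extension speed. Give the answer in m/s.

Cap-side area A_cap = π/4 × (299 mm)² = 70220 mm^2
v = Q / A

v ≈ 0.286 m/s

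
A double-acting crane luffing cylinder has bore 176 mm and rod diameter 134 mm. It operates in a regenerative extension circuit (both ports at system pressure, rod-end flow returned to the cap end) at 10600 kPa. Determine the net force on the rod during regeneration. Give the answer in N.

With equal pressure on both faces, forces on the annular region cancel; the net push is pressure × rod cross-section.
Rod cross-section A_rod = π/4 × (134 mm)² = 14100 mm^2
F = P × A_rod

F ≈ 1.49e5 N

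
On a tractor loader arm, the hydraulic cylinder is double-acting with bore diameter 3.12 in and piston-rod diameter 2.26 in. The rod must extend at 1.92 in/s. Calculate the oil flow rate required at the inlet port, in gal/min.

Q ≈ 3.81 gal/min

Cap-side area A_cap = π/4 × (3.12 in)² = 7.645 in^2
Q = A × v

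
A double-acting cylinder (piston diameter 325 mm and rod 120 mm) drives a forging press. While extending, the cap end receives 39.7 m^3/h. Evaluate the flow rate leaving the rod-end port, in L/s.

Q_out ≈ 9.52 L/s

Cap-side area A_cap = π/4 × (325 mm)² = 82960 mm^2
Rod-side annular area A_ann = π/4 × (325² − 120²) = 71650 mm^2
Piston speed v = Q_in/A_cap; rod-end outflow Q_out = v × A_ann = Q_in × A_ann/A_cap.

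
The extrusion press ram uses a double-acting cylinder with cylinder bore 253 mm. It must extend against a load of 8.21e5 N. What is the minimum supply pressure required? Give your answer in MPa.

P ≈ 16.3 MPa

Cap-side area A_cap = π/4 × (253 mm)² = 50270 mm^2
P = F / A = 8.21e5 N / A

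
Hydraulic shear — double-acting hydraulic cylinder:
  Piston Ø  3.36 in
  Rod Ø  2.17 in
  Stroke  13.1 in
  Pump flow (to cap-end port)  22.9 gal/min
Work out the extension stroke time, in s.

t ≈ 1.32 s

Cap-side area A_cap = π/4 × (3.36 in)² = 8.867 in^2
Swept volume V = A × L; t = V / Q = A·L / Q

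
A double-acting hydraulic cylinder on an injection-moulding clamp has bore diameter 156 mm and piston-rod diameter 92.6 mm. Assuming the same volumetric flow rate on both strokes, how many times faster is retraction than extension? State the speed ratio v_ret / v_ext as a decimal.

Cap-side area A_cap = π/4 × (156 mm)² = 19110 mm^2
Rod-side annular area A_ann = π/4 × (156² − 92.6²) = 12380 mm^2
For equal Q, v ∝ 1/A, so v_ret/v_ext = A_cap/A_ann.

v_ret/v_ext ≈ 1.54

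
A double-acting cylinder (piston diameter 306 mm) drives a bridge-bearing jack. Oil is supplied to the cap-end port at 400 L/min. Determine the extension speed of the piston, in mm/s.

v ≈ 90.7 mm/s

Cap-side area A_cap = π/4 × (306 mm)² = 73540 mm^2
v = Q / A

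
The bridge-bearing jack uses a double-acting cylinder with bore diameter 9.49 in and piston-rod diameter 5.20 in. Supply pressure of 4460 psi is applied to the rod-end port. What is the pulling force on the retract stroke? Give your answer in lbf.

F ≈ 2.21e5 lbf

Rod-side annular area A_ann = π/4 × (9.49² − 5.20²) = 49.50 in^2
On retraction the pressure acts on the annular area (bore minus rod).
F = P × A_ann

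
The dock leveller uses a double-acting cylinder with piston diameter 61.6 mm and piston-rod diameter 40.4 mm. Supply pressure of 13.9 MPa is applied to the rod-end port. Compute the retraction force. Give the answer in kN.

Rod-side annular area A_ann = π/4 × (61.6² − 40.4²) = 1698 mm^2
On retraction the pressure acts on the annular area (bore minus rod).
F = P × A_ann

F ≈ 23.6 kN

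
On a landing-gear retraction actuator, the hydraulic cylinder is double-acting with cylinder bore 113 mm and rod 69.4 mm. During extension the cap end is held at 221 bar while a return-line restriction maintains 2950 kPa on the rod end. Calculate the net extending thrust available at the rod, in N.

Cap-side area A_cap = π/4 × (113 mm)² = 10030 mm^2
Rod-side annular area A_ann = π/4 × (113² − 69.4²) = 6246 mm^2
Net thrust = P_cap·A_cap − P_rod·A_ann = 2.216e5 N − 18430 N

F ≈ 2.03e5 N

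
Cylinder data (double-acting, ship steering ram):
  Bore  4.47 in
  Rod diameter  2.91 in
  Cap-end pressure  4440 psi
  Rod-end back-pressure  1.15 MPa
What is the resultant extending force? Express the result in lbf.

Cap-side area A_cap = π/4 × (4.47 in)² = 15.69 in^2
Rod-side annular area A_ann = π/4 × (4.47² − 2.91²) = 9.042 in^2
Net thrust = P_cap·A_cap − P_rod·A_ann = 69680 lbf − 1508 lbf

F ≈ 68200 lbf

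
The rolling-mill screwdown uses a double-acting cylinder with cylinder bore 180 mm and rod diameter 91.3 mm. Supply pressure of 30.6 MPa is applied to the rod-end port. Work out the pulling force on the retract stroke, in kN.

Rod-side annular area A_ann = π/4 × (180² − 91.3²) = 18900 mm^2
On retraction the pressure acts on the annular area (bore minus rod).
F = P × A_ann

F ≈ 578 kN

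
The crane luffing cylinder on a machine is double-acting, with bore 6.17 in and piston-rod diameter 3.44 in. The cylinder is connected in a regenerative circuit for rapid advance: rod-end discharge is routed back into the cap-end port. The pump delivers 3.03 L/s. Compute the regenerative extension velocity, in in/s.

v ≈ 19.9 in/s

In regeneration the rod-end outflow joins the pump flow into the cap end, so the net volume the pump must supply per unit advance equals the rod cross-section area.
Rod cross-section A_rod = π/4 × (3.44 in)² = 9.294 in^2
v = Q_pump / A_rod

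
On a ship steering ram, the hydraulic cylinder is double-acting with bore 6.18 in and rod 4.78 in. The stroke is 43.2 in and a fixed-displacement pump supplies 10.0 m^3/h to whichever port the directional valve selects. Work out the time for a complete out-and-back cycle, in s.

t ≈ 10.7 s

Cap-side area A_cap = π/4 × (6.18 in)² = 30.00 in^2
Rod-side annular area A_ann = π/4 × (6.18² − 4.78²) = 12.05 in^2
t_ext = A_cap·L/Q = 7.645 s
t_ret = A_ann·L/Q = 3.071 s
t_cycle = t_ext + t_ret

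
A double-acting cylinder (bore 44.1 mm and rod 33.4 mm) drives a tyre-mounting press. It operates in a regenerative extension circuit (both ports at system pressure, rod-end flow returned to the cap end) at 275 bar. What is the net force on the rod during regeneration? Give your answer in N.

F ≈ 24100 N

With equal pressure on both faces, forces on the annular region cancel; the net push is pressure × rod cross-section.
Rod cross-section A_rod = π/4 × (33.4 mm)² = 876.2 mm^2
F = P × A_rod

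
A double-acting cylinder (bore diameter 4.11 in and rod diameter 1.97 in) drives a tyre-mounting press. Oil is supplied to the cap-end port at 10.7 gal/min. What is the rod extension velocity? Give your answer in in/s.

v ≈ 3.11 in/s

Cap-side area A_cap = π/4 × (4.11 in)² = 13.27 in^2
v = Q / A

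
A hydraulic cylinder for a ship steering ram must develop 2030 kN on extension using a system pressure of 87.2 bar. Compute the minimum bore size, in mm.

Extension force acts on the full piston face: F = P × (π/4)D².
D = √(4F / (πP)) = √(4 × 2030 kN / (π × 87.2 bar))

D ≈ 544 mm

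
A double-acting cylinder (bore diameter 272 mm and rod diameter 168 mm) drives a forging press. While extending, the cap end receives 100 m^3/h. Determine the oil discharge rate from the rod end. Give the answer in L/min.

Q_out ≈ 1030 L/min

Cap-side area A_cap = π/4 × (272 mm)² = 58110 mm^2
Rod-side annular area A_ann = π/4 × (272² − 168²) = 35940 mm^2
Piston speed v = Q_in/A_cap; rod-end outflow Q_out = v × A_ann = Q_in × A_ann/A_cap.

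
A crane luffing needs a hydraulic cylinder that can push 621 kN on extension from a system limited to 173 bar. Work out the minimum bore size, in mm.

D ≈ 214 mm

Extension force acts on the full piston face: F = P × (π/4)D².
D = √(4F / (πP)) = √(4 × 621 kN / (π × 173 bar))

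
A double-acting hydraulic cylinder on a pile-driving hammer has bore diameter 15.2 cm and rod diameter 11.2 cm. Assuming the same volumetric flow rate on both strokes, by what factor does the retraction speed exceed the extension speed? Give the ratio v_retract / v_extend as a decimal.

v_ret/v_ext ≈ 2.19

Cap-side area A_cap = π/4 × (15.2 cm)² = 181.5 cm^2
Rod-side annular area A_ann = π/4 × (15.2² − 11.2²) = 82.94 cm^2
For equal Q, v ∝ 1/A, so v_ret/v_ext = A_cap/A_ann.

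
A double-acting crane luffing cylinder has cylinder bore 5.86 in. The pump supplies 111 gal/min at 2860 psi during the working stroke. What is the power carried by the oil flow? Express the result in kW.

W ≈ 138 kW

Hydraulic power = P × Q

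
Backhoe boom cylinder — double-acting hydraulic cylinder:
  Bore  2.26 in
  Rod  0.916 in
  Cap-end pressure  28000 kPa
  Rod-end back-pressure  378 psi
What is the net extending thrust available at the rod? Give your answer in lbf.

Cap-side area A_cap = π/4 × (2.26 in)² = 4.011 in^2
Rod-side annular area A_ann = π/4 × (2.26² − 0.916²) = 3.353 in^2
Net thrust = P_cap·A_cap − P_rod·A_ann = 16290 lbf − 1267 lbf

F ≈ 15000 lbf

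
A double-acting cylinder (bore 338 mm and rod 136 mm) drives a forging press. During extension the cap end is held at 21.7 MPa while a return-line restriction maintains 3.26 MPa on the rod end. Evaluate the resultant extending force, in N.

F ≈ 1.70e6 N

Cap-side area A_cap = π/4 × (338 mm)² = 89730 mm^2
Rod-side annular area A_ann = π/4 × (338² − 136²) = 75200 mm^2
Net thrust = P_cap·A_cap − P_rod·A_ann = 1.947e6 N − 2.452e5 N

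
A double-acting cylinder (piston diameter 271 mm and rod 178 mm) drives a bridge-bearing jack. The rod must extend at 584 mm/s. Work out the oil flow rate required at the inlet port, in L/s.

Q ≈ 33.7 L/s

Cap-side area A_cap = π/4 × (271 mm)² = 57680 mm^2
Q = A × v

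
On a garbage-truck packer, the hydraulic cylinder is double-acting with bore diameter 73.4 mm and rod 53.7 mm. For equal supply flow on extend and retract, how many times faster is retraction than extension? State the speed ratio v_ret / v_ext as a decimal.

v_ret/v_ext ≈ 2.15

Cap-side area A_cap = π/4 × (73.4 mm)² = 4231 mm^2
Rod-side annular area A_ann = π/4 × (73.4² − 53.7²) = 1967 mm^2
For equal Q, v ∝ 1/A, so v_ret/v_ext = A_cap/A_ann.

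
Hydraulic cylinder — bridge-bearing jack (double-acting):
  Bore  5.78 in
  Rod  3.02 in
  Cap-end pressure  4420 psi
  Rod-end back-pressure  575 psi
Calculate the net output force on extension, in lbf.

Cap-side area A_cap = π/4 × (5.78 in)² = 26.24 in^2
Rod-side annular area A_ann = π/4 × (5.78² − 3.02²) = 19.08 in^2
Net thrust = P_cap·A_cap − P_rod·A_ann = 1.160e5 lbf − 10970 lbf

F ≈ 1.05e5 lbf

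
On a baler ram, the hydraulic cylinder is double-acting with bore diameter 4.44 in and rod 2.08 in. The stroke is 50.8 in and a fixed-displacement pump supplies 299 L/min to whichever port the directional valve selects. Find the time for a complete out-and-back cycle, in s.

t ≈ 4.61 s

Cap-side area A_cap = π/4 × (4.44 in)² = 15.48 in^2
Rod-side annular area A_ann = π/4 × (4.44² − 2.08²) = 12.09 in^2
t_ext = A_cap·L/Q = 2.586 s
t_ret = A_ann·L/Q = 2.019 s
t_cycle = t_ext + t_ret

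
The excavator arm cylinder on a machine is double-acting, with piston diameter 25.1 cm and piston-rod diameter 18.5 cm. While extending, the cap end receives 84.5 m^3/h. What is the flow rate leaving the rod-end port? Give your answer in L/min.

Cap-side area A_cap = π/4 × (25.1 cm)² = 494.8 cm^2
Rod-side annular area A_ann = π/4 × (25.1² − 18.5²) = 226.0 cm^2
Piston speed v = Q_in/A_cap; rod-end outflow Q_out = v × A_ann = Q_in × A_ann/A_cap.

Q_out ≈ 643 L/min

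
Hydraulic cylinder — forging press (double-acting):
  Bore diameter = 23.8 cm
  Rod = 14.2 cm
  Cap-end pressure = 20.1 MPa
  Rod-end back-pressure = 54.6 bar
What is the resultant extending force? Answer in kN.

Cap-side area A_cap = π/4 × (23.8 cm)² = 444.9 cm^2
Rod-side annular area A_ann = π/4 × (23.8² − 14.2²) = 286.5 cm^2
Net thrust = P_cap·A_cap − P_rod·A_ann = 894.2 kN − 156.4 kN

F ≈ 738 kN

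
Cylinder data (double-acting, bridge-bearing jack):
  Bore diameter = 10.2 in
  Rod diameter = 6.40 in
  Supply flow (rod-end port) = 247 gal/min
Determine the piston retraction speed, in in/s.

v ≈ 19.2 in/s

Rod-side annular area A_ann = π/4 × (10.2² − 6.40²) = 49.54 in^2
Flow into the rod-end port fills the annular volume.
v = Q / A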